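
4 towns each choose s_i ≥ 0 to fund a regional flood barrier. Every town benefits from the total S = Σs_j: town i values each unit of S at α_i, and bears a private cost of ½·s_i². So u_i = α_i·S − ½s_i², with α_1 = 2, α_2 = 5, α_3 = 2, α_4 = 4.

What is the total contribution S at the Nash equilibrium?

Town i's FOC: ∂u_i/∂s_i = α_i − s_i = 0, so s_i* = α_i.
NE contributions = (2, 5, 2, 4); S = 13.

13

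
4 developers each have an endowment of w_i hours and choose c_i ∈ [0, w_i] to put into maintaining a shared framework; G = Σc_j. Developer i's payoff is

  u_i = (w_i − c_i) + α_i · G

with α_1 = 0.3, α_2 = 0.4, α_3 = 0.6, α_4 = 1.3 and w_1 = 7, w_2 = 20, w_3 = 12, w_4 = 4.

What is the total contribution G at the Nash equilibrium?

∂u_i/∂c_i = α_i − 1, so developer i contributes w_i if α_i > 1, else 0.
α_i > 1 for i ∈ {4}; NE contributions (0, 0, 0, 4), G = 4.

4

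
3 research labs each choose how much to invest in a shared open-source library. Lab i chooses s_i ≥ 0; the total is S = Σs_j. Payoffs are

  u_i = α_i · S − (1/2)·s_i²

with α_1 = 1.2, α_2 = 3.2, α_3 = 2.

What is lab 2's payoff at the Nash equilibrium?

15.36

Lab i's FOC: ∂u_i/∂s_i = α_i − s_i = 0, so s_i* = α_i.
NE contributions = (1.2, 3.2, 2); S = 6.4.
u_2 = α_2·S − ½·(s_2)² = 3.2·6.4 − ½·3.2² = 15.36.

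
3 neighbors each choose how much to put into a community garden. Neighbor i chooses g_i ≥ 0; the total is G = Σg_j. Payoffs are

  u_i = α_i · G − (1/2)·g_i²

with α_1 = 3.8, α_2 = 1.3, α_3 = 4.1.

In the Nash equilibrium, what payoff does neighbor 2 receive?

11.115

Neighbor i's FOC: ∂u_i/∂g_i = α_i − g_i = 0, so g_i* = α_i.
NE contributions = (3.8, 1.3, 4.1); G = 9.2.
u_2 = α_2·G − ½·(g_2)² = 1.3·9.2 − ½·1.3² = 11.115.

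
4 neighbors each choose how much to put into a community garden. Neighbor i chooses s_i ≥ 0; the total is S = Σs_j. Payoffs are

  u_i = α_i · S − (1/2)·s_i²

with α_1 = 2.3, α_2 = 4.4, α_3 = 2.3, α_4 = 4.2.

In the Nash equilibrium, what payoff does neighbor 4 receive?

Neighbor i's FOC: ∂u_i/∂s_i = α_i − s_i = 0, so s_i* = α_i.
NE contributions = (2.3, 4.4, 2.3, 4.2); S = 13.2.
u_4 = α_4·S − ½·(s_4)² = 4.2·13.2 − ½·4.2² = 46.62.

46.62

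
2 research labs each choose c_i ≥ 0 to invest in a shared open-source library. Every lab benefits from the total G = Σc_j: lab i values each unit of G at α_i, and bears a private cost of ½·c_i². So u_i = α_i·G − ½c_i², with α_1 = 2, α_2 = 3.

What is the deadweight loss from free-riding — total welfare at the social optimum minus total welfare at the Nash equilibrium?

Lab i's FOC: ∂u_i/∂c_i = α_i − c_i = 0, so c_i* = α_i.
NE contributions = (2, 3); G = 5.
W^NE = (Σα)·G − ½Σα_i² = 5² − ½·13 = 18.5.
Planner sets c_i = Σα_j = 5 for every i, so G^SO = 2·5 = 10.
W^SO = (Σα)·G^SO − ½·2·(Σα)² = (2/2)·5² = 25.
Deadweight loss = W^SO − W^NE = 6.5.

6.5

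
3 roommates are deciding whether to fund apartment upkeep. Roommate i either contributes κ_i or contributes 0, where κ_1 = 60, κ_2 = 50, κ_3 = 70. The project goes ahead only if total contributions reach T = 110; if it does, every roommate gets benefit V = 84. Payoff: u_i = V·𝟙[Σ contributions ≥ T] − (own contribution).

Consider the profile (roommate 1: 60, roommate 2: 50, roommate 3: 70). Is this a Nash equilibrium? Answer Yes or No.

Total = 180 ≥ 110: provided.
Roommate 1 (pledges 60, payoff 24): dropping to 0 → total 120, payoff 84. Profitable deviation.

No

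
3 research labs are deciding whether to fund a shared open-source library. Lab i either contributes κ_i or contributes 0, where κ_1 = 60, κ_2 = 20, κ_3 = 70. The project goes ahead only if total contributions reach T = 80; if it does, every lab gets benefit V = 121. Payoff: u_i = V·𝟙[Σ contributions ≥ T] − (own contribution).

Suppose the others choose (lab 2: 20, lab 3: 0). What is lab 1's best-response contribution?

Others' total = 20. Contributing 60 brings total to 80 ≥ 80: gain V − κ_1 = 61.
Best response: 60.

60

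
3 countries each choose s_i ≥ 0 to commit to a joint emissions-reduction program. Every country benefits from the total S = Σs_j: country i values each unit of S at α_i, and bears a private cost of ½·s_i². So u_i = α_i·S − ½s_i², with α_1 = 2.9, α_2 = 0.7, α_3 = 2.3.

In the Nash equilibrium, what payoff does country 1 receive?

12.905

Country i's FOC: ∂u_i/∂s_i = α_i − s_i = 0, so s_i* = α_i.
NE contributions = (2.9, 0.7, 2.3); S = 5.9.
u_1 = α_1·S − ½·(s_1)² = 2.9·5.9 − ½·2.9² = 12.905.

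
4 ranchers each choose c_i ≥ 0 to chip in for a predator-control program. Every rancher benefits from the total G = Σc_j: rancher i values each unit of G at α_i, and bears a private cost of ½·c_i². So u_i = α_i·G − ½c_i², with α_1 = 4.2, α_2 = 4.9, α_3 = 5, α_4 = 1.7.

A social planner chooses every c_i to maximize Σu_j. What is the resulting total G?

63.2

Planner FOC: ∂(Σu_j)/∂c_i = (Σα_j) − c_i = 0, so c_i^SO = Σα_j = 15.8 for every i; G^SO = 63.2.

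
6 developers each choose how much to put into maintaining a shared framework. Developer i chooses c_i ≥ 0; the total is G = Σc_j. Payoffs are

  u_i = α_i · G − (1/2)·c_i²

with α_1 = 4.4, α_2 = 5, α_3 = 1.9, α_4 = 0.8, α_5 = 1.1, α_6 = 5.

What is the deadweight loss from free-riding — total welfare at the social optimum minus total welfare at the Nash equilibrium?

Developer i's FOC: ∂u_i/∂c_i = α_i − c_i = 0, so c_i* = α_i.
NE contributions = (4.4, 5, 1.9, 0.8, 1.1, 5); G = 18.2.
W^NE = (Σα)·G − ½Σα_i² = 18.2² − ½·74.82 = 293.83.
Planner sets c_i = Σα_j = 18.2 for every i, so G^SO = 6·18.2 = 109.2.
W^SO = (Σα)·G^SO − ½·6·(Σα)² = (6/2)·18.2² = 993.72.
Deadweight loss = W^SO − W^NE = 699.89.

699.89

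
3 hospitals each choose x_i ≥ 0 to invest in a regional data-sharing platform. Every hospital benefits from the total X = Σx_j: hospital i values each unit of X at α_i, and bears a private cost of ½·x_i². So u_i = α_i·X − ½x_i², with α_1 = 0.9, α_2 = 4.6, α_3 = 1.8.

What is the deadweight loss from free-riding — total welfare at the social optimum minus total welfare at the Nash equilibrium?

Hospital i's FOC: ∂u_i/∂x_i = α_i − x_i = 0, so x_i* = α_i.
NE contributions = (0.9, 4.6, 1.8); X = 7.3.
W^NE = (Σα)·X − ½Σα_i² = 7.3² − ½·25.21 = 40.685.
Planner sets x_i = Σα_j = 7.3 for every i, so X^SO = 3·7.3 = 21.9.
W^SO = (Σα)·X^SO − ½·3·(Σα)² = (3/2)·7.3² = 79.935.
Deadweight loss = W^SO − W^NE = 39.25.

39.25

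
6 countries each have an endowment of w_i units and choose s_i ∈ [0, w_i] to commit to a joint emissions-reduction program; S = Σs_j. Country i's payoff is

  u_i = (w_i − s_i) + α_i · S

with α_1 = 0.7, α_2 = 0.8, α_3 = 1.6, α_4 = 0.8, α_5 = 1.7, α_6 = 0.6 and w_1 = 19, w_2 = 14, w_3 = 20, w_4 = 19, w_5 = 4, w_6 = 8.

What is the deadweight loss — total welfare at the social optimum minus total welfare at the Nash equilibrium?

312

∂u_i/∂s_i = α_i − 1, so country i contributes w_i if α_i > 1, else 0.
α_i > 1 for i ∈ {3, 5}; NE contributions (0, 0, 20, 0, 4, 0), S = 24.
W^NE = Σw_i − S^NE + (Σα_i)·S^NE = 84 + 5.2·24 = 208.8.
Planner: ∂(Σu_j)/∂s_i = Σα_j − 1 = 5.2 > 0, so everyone contributes w_i; S^SO = 84, W^SO = 84 + 5.2·84 = 520.8.
Deadweight loss = 312.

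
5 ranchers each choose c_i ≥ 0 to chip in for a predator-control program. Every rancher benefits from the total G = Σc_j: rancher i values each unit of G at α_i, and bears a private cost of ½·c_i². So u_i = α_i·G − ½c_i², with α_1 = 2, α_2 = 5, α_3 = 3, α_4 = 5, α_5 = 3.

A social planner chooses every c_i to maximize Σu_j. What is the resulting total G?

Planner FOC: ∂(Σu_j)/∂c_i = (Σα_j) − c_i = 0, so c_i^SO = Σα_j = 18 for every i; G^SO = 90.

90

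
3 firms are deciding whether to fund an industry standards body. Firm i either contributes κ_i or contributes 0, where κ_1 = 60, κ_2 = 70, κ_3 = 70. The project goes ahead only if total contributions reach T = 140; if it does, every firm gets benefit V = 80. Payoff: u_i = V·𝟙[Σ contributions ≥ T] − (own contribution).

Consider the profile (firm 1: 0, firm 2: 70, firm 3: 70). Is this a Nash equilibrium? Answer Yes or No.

Total = 140 ≥ 140: provided.
Firm 1 (pledges 0, payoff 80): pledging 60 → total 200, payoff 20. No gain.
Firm 2 (pledges 70, payoff 10): dropping to 0 → total 70, payoff 0. No gain.
Firm 3 (pledges 70, payoff 10): dropping to 0 → total 70, payoff 0. No gain.

Yes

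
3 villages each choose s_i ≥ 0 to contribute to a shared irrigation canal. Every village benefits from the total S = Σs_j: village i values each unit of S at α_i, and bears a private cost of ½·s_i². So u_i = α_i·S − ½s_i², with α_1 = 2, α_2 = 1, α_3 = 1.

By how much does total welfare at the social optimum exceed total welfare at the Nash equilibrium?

11

Village i's FOC: ∂u_i/∂s_i = α_i − s_i = 0, so s_i* = α_i.
NE contributions = (2, 1, 1); S = 4.
W^NE = (Σα)·S − ½Σα_i² = 4² − ½·6 = 13.
Planner sets s_i = Σα_j = 4 for every i, so S^SO = 3·4 = 12.
W^SO = (Σα)·S^SO − ½·3·(Σα)² = (3/2)·4² = 24.
Deadweight loss = W^SO − W^NE = 11.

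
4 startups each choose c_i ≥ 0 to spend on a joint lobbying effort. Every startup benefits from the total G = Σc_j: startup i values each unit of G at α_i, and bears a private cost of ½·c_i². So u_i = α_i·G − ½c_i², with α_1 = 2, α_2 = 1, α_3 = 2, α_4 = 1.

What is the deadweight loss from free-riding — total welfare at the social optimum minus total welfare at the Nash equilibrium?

41

Startup i's FOC: ∂u_i/∂c_i = α_i − c_i = 0, so c_i* = α_i.
NE contributions = (2, 1, 2, 1); G = 6.
W^NE = (Σα)·G − ½Σα_i² = 6² − ½·10 = 31.
Planner sets c_i = Σα_j = 6 for every i, so G^SO = 4·6 = 24.
W^SO = (Σα)·G^SO − ½·4·(Σα)² = (4/2)·6² = 72.
Deadweight loss = W^SO − W^NE = 41.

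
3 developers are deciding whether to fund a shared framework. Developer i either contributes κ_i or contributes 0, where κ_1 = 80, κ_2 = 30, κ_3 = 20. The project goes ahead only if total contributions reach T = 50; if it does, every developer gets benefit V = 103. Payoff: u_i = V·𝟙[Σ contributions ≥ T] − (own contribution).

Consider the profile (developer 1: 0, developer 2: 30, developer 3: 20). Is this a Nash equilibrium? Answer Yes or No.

Yes

Total = 50 ≥ 50: provided.
Developer 1 (pledges 0, payoff 103): pledging 80 → total 130, payoff 23. No gain.
Developer 2 (pledges 30, payoff 73): dropping to 0 → total 20, payoff 0. No gain.
Developer 3 (pledges 20, payoff 83): dropping to 0 → total 30, payoff 0. No gain.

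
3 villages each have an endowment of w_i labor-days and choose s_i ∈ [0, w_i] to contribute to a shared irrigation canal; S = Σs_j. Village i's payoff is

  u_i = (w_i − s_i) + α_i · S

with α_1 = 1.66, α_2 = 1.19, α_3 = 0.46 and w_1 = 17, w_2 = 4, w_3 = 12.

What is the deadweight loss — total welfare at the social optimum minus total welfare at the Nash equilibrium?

∂u_i/∂s_i = α_i − 1, so village i contributes w_i if α_i > 1, else 0.
α_i > 1 for i ∈ {1, 2}; NE contributions (17, 4, 0), S = 21.
W^NE = Σw_i − S^NE + (Σα_i)·S^NE = 33 + 2.31·21 = 81.51.
Planner: ∂(Σu_j)/∂s_i = Σα_j − 1 = 2.31 > 0, so everyone contributes w_i; S^SO = 33, W^SO = 33 + 2.31·33 = 109.23.
Deadweight loss = 27.72.

27.72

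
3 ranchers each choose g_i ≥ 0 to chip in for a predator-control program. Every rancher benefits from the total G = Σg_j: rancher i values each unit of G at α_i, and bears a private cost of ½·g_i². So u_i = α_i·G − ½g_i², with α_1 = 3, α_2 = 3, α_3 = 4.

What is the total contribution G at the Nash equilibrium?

10

Rancher i's FOC: ∂u_i/∂g_i = α_i − g_i = 0, so g_i* = α_i.
NE contributions = (3, 3, 4); G = 10.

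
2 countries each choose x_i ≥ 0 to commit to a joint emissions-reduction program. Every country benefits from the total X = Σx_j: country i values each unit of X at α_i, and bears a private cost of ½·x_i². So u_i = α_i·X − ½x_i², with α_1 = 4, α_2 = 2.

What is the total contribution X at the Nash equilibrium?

Country i's FOC: ∂u_i/∂x_i = α_i − x_i = 0, so x_i* = α_i.
NE contributions = (4, 2); X = 6.

6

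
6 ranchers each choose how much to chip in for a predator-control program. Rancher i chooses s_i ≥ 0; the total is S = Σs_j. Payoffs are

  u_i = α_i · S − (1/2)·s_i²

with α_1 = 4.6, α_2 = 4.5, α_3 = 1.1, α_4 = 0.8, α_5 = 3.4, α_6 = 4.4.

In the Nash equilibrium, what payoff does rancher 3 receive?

20.075

Rancher i's FOC: ∂u_i/∂s_i = α_i − s_i = 0, so s_i* = α_i.
NE contributions = (4.6, 4.5, 1.1, 0.8, 3.4, 4.4); S = 18.8.
u_3 = α_3·S − ½·(s_3)² = 1.1·18.8 − ½·1.1² = 20.075.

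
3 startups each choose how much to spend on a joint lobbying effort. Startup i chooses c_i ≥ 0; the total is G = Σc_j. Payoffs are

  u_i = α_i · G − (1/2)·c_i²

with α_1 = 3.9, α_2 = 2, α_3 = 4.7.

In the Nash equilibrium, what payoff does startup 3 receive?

38.775

Startup i's FOC: ∂u_i/∂c_i = α_i − c_i = 0, so c_i* = α_i.
NE contributions = (3.9, 2, 4.7); G = 10.6.
u_3 = α_3·G − ½·(c_3)² = 4.7·10.6 − ½·4.7² = 38.775.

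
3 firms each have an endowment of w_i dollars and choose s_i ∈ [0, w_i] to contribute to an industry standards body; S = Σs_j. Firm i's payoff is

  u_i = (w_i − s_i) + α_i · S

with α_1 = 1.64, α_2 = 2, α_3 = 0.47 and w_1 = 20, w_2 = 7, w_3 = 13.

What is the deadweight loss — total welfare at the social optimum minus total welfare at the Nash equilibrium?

40.43

∂u_i/∂s_i = α_i − 1, so firm i contributes w_i if α_i > 1, else 0.
α_i > 1 for i ∈ {1, 2}; NE contributions (20, 7, 0), S = 27.
W^NE = Σw_i − S^NE + (Σα_i)·S^NE = 40 + 3.11·27 = 123.97.
Planner: ∂(Σu_j)/∂s_i = Σα_j − 1 = 3.11 > 0, so everyone contributes w_i; S^SO = 40, W^SO = 40 + 3.11·40 = 164.4.
Deadweight loss = 40.43.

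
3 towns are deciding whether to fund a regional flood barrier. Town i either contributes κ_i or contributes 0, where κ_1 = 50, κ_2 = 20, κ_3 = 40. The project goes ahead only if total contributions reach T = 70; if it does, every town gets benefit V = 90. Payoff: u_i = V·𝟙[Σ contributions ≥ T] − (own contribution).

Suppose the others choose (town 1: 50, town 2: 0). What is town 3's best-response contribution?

Others' total = 50. Contributing 40 brings total to 90 ≥ 70: gain V − κ_3 = 50.
Best response: 40.

40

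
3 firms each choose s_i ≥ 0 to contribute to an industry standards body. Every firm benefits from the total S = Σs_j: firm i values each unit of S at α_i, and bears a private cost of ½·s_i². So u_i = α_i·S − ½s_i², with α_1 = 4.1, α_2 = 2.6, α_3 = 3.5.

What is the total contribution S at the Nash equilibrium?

10.2

Firm i's FOC: ∂u_i/∂s_i = α_i − s_i = 0, so s_i* = α_i.
NE contributions = (4.1, 2.6, 3.5); S = 10.2.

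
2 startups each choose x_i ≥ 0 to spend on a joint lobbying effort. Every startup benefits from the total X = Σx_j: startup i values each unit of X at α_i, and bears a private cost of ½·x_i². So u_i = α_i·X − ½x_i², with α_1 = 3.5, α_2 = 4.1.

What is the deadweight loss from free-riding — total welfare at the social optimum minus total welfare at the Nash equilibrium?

14.53

Startup i's FOC: ∂u_i/∂x_i = α_i − x_i = 0, so x_i* = α_i.
NE contributions = (3.5, 4.1); X = 7.6.
W^NE = (Σα)·X − ½Σα_i² = 7.6² − ½·29.06 = 43.23.
Planner sets x_i = Σα_j = 7.6 for every i, so X^SO = 2·7.6 = 15.2.
W^SO = (Σα)·X^SO − ½·2·(Σα)² = (2/2)·7.6² = 57.76.
Deadweight loss = W^SO − W^NE = 14.53.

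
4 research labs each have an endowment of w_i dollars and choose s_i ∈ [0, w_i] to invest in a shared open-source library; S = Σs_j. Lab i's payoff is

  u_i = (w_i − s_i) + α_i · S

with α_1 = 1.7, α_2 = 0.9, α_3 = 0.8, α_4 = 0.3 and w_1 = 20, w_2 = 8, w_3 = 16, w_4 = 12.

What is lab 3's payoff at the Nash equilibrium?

32

∂u_i/∂s_i = α_i − 1, so lab i contributes w_i if α_i > 1, else 0.
α_i > 1 for i ∈ {1}; NE contributions (20, 0, 0, 0), S = 20.
u_3 = (16 − 0) + 0.8·20 = 32.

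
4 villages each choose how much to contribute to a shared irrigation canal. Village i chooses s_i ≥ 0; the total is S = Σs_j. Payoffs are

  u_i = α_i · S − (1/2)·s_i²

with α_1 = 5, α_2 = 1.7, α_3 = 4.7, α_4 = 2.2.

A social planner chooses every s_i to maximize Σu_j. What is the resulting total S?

54.4

Planner FOC: ∂(Σu_j)/∂s_i = (Σα_j) − s_i = 0, so s_i^SO = Σα_j = 13.6 for every i; S^SO = 54.4.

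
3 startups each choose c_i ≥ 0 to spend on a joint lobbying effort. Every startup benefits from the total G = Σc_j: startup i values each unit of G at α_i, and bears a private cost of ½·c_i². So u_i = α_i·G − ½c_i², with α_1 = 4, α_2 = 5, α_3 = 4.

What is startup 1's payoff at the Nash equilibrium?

Startup i's FOC: ∂u_i/∂c_i = α_i − c_i = 0, so c_i* = α_i.
NE contributions = (4, 5, 4); G = 13.
u_1 = α_1·G − ½·(c_1)² = 4·13 − ½·4² = 44.

44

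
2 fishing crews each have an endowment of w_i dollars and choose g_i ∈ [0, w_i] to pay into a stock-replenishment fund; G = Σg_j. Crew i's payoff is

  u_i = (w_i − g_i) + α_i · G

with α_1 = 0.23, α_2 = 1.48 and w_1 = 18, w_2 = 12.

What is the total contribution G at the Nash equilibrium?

∂u_i/∂g_i = α_i − 1, so crew i contributes w_i if α_i > 1, else 0.
α_i > 1 for i ∈ {2}; NE contributions (0, 12), G = 12.

12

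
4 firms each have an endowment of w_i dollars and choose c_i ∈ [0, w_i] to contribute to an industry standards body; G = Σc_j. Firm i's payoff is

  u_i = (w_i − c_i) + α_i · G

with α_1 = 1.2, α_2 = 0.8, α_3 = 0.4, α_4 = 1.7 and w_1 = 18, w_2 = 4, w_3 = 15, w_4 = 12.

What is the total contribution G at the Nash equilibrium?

30

∂u_i/∂c_i = α_i − 1, so firm i contributes w_i if α_i > 1, else 0.
α_i > 1 for i ∈ {1, 4}; NE contributions (18, 0, 0, 12), G = 30.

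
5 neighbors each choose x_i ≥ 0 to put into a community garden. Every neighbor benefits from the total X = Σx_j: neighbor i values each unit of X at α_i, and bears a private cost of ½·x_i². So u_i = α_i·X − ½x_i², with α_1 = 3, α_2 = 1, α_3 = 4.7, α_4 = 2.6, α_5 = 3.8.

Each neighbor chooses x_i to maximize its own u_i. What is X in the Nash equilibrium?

Neighbor i's FOC: ∂u_i/∂x_i = α_i − x_i = 0, so x_i* = α_i.
NE contributions = (3, 1, 4.7, 2.6, 3.8); X = 15.1.

15.1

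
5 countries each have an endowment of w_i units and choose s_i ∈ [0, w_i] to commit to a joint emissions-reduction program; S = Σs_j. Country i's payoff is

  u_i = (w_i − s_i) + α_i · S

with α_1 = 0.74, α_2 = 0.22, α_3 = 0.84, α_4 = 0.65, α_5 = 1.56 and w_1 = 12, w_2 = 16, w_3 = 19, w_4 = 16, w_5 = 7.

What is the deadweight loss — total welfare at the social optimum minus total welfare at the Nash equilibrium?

189.63

∂u_i/∂s_i = α_i − 1, so country i contributes w_i if α_i > 1, else 0.
α_i > 1 for i ∈ {5}; NE contributions (0, 0, 0, 0, 7), S = 7.
W^NE = Σw_i − S^NE + (Σα_i)·S^NE = 70 + 3.01·7 = 91.07.
Planner: ∂(Σu_j)/∂s_i = Σα_j − 1 = 3.01 > 0, so everyone contributes w_i; S^SO = 70, W^SO = 70 + 3.01·70 = 280.7.
Deadweight loss = 189.63.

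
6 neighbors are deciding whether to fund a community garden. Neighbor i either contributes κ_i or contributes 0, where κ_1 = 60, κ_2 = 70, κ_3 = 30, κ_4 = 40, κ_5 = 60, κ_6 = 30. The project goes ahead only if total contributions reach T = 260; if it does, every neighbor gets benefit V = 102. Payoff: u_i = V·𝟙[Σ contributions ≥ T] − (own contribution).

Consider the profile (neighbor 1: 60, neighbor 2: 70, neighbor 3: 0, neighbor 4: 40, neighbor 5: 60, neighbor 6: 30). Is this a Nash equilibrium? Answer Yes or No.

Total = 260 ≥ 260: provided.
Neighbor 1 (pledges 60, payoff 42): dropping to 0 → total 200, payoff 0. No gain.
Neighbor 2 (pledges 70, payoff 32): dropping to 0 → total 190, payoff 0. No gain.
Neighbor 3 (pledges 0, payoff 102): pledging 30 → total 290, payoff 72. No gain.
Neighbor 4 (pledges 40, payoff 62): dropping to 0 → total 220, payoff 0. No gain.
Neighbor 5 (pledges 60, payoff 42): dropping to 0 → total 200, payoff 0. No gain.
Neighbor 6 (pledges 30, payoff 72): dropping to 0 → total 230, payoff 0. No gain.

Yes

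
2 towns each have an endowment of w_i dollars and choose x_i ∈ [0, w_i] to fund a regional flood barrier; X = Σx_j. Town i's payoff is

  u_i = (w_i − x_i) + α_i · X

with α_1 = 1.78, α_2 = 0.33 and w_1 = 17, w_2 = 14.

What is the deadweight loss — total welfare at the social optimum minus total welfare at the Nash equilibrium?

∂u_i/∂x_i = α_i − 1, so town i contributes w_i if α_i > 1, else 0.
α_i > 1 for i ∈ {1}; NE contributions (17, 0), X = 17.
W^NE = Σw_i − X^NE + (Σα_i)·X^NE = 31 + 1.11·17 = 49.87.
Planner: ∂(Σu_j)/∂x_i = Σα_j − 1 = 1.11 > 0, so everyone contributes w_i; X^SO = 31, W^SO = 31 + 1.11·31 = 65.41.
Deadweight loss = 15.54.

15.54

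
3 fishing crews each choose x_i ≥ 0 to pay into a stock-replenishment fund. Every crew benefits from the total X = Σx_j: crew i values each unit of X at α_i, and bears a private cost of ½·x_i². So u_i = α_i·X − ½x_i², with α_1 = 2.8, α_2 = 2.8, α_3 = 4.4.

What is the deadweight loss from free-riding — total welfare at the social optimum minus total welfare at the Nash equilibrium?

67.52

Crew i's FOC: ∂u_i/∂x_i = α_i − x_i = 0, so x_i* = α_i.
NE contributions = (2.8, 2.8, 4.4); X = 10.
W^NE = (Σα)·X − ½Σα_i² = 10² − ½·35.04 = 82.48.
Planner sets x_i = Σα_j = 10 for every i, so X^SO = 3·10 = 30.
W^SO = (Σα)·X^SO − ½·3·(Σα)² = (3/2)·10² = 150.
Deadweight loss = W^SO − W^NE = 67.52.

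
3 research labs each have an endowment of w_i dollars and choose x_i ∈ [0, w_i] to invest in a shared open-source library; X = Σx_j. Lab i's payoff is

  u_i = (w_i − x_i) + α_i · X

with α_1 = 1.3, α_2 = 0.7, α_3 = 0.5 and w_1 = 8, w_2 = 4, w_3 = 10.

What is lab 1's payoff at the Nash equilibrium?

10.4

∂u_i/∂x_i = α_i − 1, so lab i contributes w_i if α_i > 1, else 0.
α_i > 1 for i ∈ {1}; NE contributions (8, 0, 0), X = 8.
u_1 = (8 − 8) + 1.3·8 = 10.4.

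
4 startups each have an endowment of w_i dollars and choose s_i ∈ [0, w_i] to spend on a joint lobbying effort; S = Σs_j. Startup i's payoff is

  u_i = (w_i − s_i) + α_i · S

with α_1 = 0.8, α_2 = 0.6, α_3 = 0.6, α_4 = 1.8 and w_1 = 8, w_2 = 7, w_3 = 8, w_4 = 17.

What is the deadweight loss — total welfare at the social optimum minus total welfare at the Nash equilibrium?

64.4

∂u_i/∂s_i = α_i − 1, so startup i contributes w_i if α_i > 1, else 0.
α_i > 1 for i ∈ {4}; NE contributions (0, 0, 0, 17), S = 17.
W^NE = Σw_i − S^NE + (Σα_i)·S^NE = 40 + 2.8·17 = 87.6.
Planner: ∂(Σu_j)/∂s_i = Σα_j − 1 = 2.8 > 0, so everyone contributes w_i; S^SO = 40, W^SO = 40 + 2.8·40 = 152.
Deadweight loss = 64.4.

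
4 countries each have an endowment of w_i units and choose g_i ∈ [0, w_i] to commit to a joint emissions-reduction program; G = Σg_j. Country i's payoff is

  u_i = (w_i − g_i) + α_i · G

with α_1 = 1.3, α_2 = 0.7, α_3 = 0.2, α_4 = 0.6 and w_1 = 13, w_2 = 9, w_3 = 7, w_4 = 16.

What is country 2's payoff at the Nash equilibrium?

∂u_i/∂g_i = α_i − 1, so country i contributes w_i if α_i > 1, else 0.
α_i > 1 for i ∈ {1}; NE contributions (13, 0, 0, 0), G = 13.
u_2 = (9 − 0) + 0.7·13 = 18.1.

18.1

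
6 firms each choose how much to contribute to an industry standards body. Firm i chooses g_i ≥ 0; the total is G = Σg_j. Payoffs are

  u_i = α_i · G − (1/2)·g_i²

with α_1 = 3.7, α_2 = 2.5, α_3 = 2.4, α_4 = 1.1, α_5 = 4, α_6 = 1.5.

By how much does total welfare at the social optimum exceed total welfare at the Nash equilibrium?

484.66

Firm i's FOC: ∂u_i/∂g_i = α_i − g_i = 0, so g_i* = α_i.
NE contributions = (3.7, 2.5, 2.4, 1.1, 4, 1.5); G = 15.2.
W^NE = (Σα)·G − ½Σα_i² = 15.2² − ½·45.16 = 208.46.
Planner sets g_i = Σα_j = 15.2 for every i, so G^SO = 6·15.2 = 91.2.
W^SO = (Σα)·G^SO − ½·6·(Σα)² = (6/2)·15.2² = 693.12.
Deadweight loss = W^SO − W^NE = 484.66.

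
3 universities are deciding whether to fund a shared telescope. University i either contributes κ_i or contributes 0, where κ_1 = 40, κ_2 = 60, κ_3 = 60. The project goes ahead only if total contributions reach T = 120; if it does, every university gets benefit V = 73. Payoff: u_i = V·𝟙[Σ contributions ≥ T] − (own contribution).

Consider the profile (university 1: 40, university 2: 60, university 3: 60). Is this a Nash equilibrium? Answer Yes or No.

Total = 160 ≥ 120: provided.
University 1 (pledges 40, payoff 33): dropping to 0 → total 120, payoff 73. Profitable deviation.

No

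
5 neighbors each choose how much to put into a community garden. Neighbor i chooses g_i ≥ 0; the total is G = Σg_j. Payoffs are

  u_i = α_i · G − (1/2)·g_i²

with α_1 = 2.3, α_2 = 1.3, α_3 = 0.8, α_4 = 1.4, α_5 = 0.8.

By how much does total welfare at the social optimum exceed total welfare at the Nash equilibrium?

70.45

Neighbor i's FOC: ∂u_i/∂g_i = α_i − g_i = 0, so g_i* = α_i.
NE contributions = (2.3, 1.3, 0.8, 1.4, 0.8); G = 6.6.
W^NE = (Σα)·G − ½Σα_i² = 6.6² − ½·10.22 = 38.45.
Planner sets g_i = Σα_j = 6.6 for every i, so G^SO = 5·6.6 = 33.
W^SO = (Σα)·G^SO − ½·5·(Σα)² = (5/2)·6.6² = 108.9.
Deadweight loss = W^SO − W^NE = 70.45.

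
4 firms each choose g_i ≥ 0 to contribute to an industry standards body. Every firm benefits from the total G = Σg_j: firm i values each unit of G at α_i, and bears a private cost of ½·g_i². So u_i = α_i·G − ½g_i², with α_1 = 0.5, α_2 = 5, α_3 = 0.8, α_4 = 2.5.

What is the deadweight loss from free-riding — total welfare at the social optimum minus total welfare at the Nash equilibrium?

Firm i's FOC: ∂u_i/∂g_i = α_i − g_i = 0, so g_i* = α_i.
NE contributions = (0.5, 5, 0.8, 2.5); G = 8.8.
W^NE = (Σα)·G − ½Σα_i² = 8.8² − ½·32.14 = 61.37.
Planner sets g_i = Σα_j = 8.8 for every i, so G^SO = 4·8.8 = 35.2.
W^SO = (Σα)·G^SO − ½·4·(Σα)² = (4/2)·8.8² = 154.88.
Deadweight loss = W^SO − W^NE = 93.51.

93.51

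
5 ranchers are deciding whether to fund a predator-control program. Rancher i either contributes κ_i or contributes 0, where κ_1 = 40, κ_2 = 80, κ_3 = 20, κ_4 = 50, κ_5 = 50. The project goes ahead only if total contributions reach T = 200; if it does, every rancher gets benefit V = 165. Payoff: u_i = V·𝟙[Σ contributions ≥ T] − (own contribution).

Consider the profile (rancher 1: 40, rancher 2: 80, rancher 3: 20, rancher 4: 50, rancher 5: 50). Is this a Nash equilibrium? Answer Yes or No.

No

Total = 240 ≥ 200: provided.
Rancher 1 (pledges 40, payoff 125): dropping to 0 → total 200, payoff 165. Profitable deviation.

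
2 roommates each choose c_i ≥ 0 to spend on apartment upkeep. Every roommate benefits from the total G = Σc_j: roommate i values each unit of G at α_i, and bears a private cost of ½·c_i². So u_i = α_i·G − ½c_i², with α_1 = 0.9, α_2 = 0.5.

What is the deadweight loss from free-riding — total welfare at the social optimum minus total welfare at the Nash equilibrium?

0.53

Roommate i's FOC: ∂u_i/∂c_i = α_i − c_i = 0, so c_i* = α_i.
NE contributions = (0.9, 0.5); G = 1.4.
W^NE = (Σα)·G − ½Σα_i² = 1.4² − ½·1.06 = 1.43.
Planner sets c_i = Σα_j = 1.4 for every i, so G^SO = 2·1.4 = 2.8.
W^SO = (Σα)·G^SO − ½·2·(Σα)² = (2/2)·1.4² = 1.96.
Deadweight loss = W^SO − W^NE = 0.53.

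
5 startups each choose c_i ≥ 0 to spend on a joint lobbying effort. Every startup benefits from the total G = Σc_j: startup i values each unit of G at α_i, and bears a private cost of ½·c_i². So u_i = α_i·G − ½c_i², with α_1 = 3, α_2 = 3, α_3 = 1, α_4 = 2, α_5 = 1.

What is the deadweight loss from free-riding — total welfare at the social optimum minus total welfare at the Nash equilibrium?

Startup i's FOC: ∂u_i/∂c_i = α_i − c_i = 0, so c_i* = α_i.
NE contributions = (3, 3, 1, 2, 1); G = 10.
W^NE = (Σα)·G − ½Σα_i² = 10² − ½·24 = 88.
Planner sets c_i = Σα_j = 10 for every i, so G^SO = 5·10 = 50.
W^SO = (Σα)·G^SO − ½·5·(Σα)² = (5/2)·10² = 250.
Deadweight loss = W^SO − W^NE = 162.

162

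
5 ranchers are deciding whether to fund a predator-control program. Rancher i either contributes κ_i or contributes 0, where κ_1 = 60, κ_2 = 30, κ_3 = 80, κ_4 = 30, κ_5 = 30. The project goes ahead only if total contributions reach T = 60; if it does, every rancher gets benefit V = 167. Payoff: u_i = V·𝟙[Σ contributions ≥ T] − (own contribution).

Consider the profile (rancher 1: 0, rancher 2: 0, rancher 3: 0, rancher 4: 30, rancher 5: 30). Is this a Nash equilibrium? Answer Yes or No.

Yes

Total = 60 ≥ 60: provided.
Rancher 1 (pledges 0, payoff 167): pledging 60 → total 120, payoff 107. No gain.
Rancher 2 (pledges 0, payoff 167): pledging 30 → total 90, payoff 137. No gain.
Rancher 3 (pledges 0, payoff 167): pledging 80 → total 140, payoff 87. No gain.
Rancher 4 (pledges 30, payoff 137): dropping to 0 → total 30, payoff 0. No gain.
Rancher 5 (pledges 30, payoff 137): dropping to 0 → total 30, payoff 0. No gain.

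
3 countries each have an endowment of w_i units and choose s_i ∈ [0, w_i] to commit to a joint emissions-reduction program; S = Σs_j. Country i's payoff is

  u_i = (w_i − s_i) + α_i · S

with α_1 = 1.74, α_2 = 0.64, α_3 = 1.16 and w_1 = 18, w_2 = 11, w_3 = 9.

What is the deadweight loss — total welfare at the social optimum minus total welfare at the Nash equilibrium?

∂u_i/∂s_i = α_i − 1, so country i contributes w_i if α_i > 1, else 0.
α_i > 1 for i ∈ {1, 3}; NE contributions (18, 0, 9), S = 27.
W^NE = Σw_i − S^NE + (Σα_i)·S^NE = 38 + 2.54·27 = 106.58.
Planner: ∂(Σu_j)/∂s_i = Σα_j − 1 = 2.54 > 0, so everyone contributes w_i; S^SO = 38, W^SO = 38 + 2.54·38 = 134.52.
Deadweight loss = 27.94.

27.94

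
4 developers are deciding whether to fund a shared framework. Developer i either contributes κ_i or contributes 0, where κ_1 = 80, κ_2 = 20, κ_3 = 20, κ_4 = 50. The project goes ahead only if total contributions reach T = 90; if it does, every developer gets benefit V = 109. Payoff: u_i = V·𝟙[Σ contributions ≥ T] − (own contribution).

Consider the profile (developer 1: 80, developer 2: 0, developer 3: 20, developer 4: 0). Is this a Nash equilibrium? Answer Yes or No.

Total = 100 ≥ 90: provided.
Developer 1 (pledges 80, payoff 29): dropping to 0 → total 20, payoff 0. No gain.
Developer 2 (pledges 0, payoff 109): pledging 20 → total 120, payoff 89. No gain.
Developer 3 (pledges 20, payoff 89): dropping to 0 → total 80, payoff 0. No gain.
Developer 4 (pledges 0, payoff 109): pledging 50 → total 150, payoff 59. No gain.

Yes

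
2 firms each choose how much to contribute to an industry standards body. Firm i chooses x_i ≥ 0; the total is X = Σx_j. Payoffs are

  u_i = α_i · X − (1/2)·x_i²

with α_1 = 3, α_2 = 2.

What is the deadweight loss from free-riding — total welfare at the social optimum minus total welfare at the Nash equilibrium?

Firm i's FOC: ∂u_i/∂x_i = α_i − x_i = 0, so x_i* = α_i.
NE contributions = (3, 2); X = 5.
W^NE = (Σα)·X − ½Σα_i² = 5² − ½·13 = 18.5.
Planner sets x_i = Σα_j = 5 for every i, so X^SO = 2·5 = 10.
W^SO = (Σα)·X^SO − ½·2·(Σα)² = (2/2)·5² = 25.
Deadweight loss = W^SO − W^NE = 6.5.

6.5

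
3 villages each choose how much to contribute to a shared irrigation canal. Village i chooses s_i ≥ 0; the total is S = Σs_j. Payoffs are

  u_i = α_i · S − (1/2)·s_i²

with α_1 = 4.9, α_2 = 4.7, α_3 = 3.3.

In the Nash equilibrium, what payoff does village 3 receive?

Village i's FOC: ∂u_i/∂s_i = α_i − s_i = 0, so s_i* = α_i.
NE contributions = (4.9, 4.7, 3.3); S = 12.9.
u_3 = α_3·S − ½·(s_3)² = 3.3·12.9 − ½·3.3² = 37.125.

37.125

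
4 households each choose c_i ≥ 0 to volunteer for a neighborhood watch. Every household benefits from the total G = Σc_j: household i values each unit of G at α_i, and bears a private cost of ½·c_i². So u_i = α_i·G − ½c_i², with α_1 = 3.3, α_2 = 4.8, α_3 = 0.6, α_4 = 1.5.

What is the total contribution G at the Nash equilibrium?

Household i's FOC: ∂u_i/∂c_i = α_i − c_i = 0, so c_i* = α_i.
NE contributions = (3.3, 4.8, 0.6, 1.5); G = 10.2.

10.2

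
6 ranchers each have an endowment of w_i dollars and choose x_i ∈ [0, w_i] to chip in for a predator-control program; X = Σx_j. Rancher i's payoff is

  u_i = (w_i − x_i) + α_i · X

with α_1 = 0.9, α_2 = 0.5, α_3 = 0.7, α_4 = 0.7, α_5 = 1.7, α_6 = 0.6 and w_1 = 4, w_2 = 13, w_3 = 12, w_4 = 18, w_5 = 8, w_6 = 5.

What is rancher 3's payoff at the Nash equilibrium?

17.6

∂u_i/∂x_i = α_i − 1, so rancher i contributes w_i if α_i > 1, else 0.
α_i > 1 for i ∈ {5}; NE contributions (0, 0, 0, 0, 8, 0), X = 8.
u_3 = (12 − 0) + 0.7·8 = 17.6.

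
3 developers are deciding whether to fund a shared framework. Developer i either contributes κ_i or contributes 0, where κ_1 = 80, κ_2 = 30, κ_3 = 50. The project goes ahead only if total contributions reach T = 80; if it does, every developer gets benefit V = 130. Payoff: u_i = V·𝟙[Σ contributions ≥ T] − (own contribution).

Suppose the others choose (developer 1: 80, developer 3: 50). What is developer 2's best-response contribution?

0

Others' total = 130 ≥ 80; contributing adds cost 30 for no extra benefit.
Best response: 0.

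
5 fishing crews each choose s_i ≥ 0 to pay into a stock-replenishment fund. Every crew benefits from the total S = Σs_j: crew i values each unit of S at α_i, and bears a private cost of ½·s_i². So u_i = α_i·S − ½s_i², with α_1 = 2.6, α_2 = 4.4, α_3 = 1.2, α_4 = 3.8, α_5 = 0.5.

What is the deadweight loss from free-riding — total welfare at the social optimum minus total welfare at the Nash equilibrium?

Crew i's FOC: ∂u_i/∂s_i = α_i − s_i = 0, so s_i* = α_i.
NE contributions = (2.6, 4.4, 1.2, 3.8, 0.5); S = 12.5.
W^NE = (Σα)·S − ½Σα_i² = 12.5² − ½·42.25 = 135.125.
Planner sets s_i = Σα_j = 12.5 for every i, so S^SO = 5·12.5 = 62.5.
W^SO = (Σα)·S^SO − ½·5·(Σα)² = (5/2)·12.5² = 390.625.
Deadweight loss = W^SO − W^NE = 255.5.

255.5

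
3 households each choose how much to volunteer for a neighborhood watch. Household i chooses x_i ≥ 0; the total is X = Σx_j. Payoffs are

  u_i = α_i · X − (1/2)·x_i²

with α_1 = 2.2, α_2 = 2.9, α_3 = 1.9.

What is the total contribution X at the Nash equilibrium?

7

Household i's FOC: ∂u_i/∂x_i = α_i − x_i = 0, so x_i* = α_i.
NE contributions = (2.2, 2.9, 1.9); X = 7.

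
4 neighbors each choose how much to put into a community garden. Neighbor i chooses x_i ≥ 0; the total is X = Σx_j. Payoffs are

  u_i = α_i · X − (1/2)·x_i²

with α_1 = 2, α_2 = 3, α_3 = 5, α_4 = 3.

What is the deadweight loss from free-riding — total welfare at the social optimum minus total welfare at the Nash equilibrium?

192.5

Neighbor i's FOC: ∂u_i/∂x_i = α_i − x_i = 0, so x_i* = α_i.
NE contributions = (2, 3, 5, 3); X = 13.
W^NE = (Σα)·X − ½Σα_i² = 13² − ½·47 = 145.5.
Planner sets x_i = Σα_j = 13 for every i, so X^SO = 4·13 = 52.
W^SO = (Σα)·X^SO − ½·4·(Σα)² = (4/2)·13² = 338.
Deadweight loss = W^SO − W^NE = 192.5.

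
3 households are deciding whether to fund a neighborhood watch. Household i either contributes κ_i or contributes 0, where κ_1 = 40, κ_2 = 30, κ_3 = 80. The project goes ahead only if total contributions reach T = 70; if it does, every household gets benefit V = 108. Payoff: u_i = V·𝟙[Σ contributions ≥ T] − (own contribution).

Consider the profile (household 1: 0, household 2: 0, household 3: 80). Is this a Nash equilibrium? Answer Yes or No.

Total = 80 ≥ 70: provided.
Household 1 (pledges 0, payoff 108): pledging 40 → total 120, payoff 68. No gain.
Household 2 (pledges 0, payoff 108): pledging 30 → total 110, payoff 78. No gain.
Household 3 (pledges 80, payoff 28): dropping to 0 → total 0, payoff 0. No gain.

Yes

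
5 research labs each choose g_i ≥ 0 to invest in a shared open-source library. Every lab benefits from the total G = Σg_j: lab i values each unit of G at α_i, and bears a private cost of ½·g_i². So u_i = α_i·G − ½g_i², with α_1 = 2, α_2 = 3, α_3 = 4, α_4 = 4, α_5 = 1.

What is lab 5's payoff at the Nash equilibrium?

Lab i's FOC: ∂u_i/∂g_i = α_i − g_i = 0, so g_i* = α_i.
NE contributions = (2, 3, 4, 4, 1); G = 14.
u_5 = α_5·G − ½·(g_5)² = 1·14 − ½·1² = 13.5.

13.5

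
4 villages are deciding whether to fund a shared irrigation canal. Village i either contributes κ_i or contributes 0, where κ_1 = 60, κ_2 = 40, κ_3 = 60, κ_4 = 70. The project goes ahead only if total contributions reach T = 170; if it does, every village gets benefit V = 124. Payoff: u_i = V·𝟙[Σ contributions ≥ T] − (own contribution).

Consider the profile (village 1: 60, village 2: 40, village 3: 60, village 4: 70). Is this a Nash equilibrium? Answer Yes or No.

No

Total = 230 ≥ 170: provided.
Village 1 (pledges 60, payoff 64): dropping to 0 → total 170, payoff 124. Profitable deviation.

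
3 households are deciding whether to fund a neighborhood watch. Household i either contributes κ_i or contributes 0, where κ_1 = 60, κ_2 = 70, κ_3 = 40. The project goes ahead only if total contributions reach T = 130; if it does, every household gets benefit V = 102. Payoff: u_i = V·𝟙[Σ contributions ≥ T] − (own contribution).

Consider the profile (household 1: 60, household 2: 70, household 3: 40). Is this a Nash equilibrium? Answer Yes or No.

No

Total = 170 ≥ 130: provided.
Household 1 (pledges 60, payoff 42): dropping to 0 → total 110, payoff 0. No gain.
Household 2 (pledges 70, payoff 32): dropping to 0 → total 100, payoff 0. No gain.
Household 3 (pledges 40, payoff 62): dropping to 0 → total 130, payoff 102. Profitable deviation.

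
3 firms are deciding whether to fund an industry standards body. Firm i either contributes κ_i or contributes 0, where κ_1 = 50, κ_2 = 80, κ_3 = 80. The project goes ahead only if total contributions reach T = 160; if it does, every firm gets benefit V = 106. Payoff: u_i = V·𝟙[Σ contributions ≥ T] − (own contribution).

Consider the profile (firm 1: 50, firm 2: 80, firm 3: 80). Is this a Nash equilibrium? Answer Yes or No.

Total = 210 ≥ 160: provided.
Firm 1 (pledges 50, payoff 56): dropping to 0 → total 160, payoff 106. Profitable deviation.

No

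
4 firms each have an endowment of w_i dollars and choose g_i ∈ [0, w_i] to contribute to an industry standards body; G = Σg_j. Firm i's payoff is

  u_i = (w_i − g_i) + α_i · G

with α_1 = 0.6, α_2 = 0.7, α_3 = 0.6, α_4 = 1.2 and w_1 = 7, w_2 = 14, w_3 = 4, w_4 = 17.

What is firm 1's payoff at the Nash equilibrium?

17.2

∂u_i/∂g_i = α_i − 1, so firm i contributes w_i if α_i > 1, else 0.
α_i > 1 for i ∈ {4}; NE contributions (0, 0, 0, 17), G = 17.
u_1 = (7 − 0) + 0.6·17 = 17.2.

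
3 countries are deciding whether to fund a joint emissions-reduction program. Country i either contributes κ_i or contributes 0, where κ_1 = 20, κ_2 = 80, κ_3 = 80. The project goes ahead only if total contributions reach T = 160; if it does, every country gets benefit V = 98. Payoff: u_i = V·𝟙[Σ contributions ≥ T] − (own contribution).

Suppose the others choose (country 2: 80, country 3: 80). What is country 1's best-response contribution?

0

Others' total = 160 ≥ 160; contributing adds cost 20 for no extra benefit.
Best response: 0.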